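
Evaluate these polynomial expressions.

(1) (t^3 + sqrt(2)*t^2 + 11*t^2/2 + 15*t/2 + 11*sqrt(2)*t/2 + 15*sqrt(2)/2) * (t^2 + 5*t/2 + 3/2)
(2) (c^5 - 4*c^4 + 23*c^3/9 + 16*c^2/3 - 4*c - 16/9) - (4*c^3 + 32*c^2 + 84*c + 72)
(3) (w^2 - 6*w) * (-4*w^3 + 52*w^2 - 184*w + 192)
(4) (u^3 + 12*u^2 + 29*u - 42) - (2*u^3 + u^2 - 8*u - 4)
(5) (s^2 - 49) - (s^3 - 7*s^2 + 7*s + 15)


(1) = t^5 + sqrt(2)*t^4 + 8*t^4 + 8*sqrt(2)*t^3 + 91*t^3/4 + 27*t^2 + 91*sqrt(2)*t^2/4 + 45*t/4 + 27*sqrt(2)*t + 45*sqrt(2)/4
(2) = c^5 - 4*c^4 - 13*c^3/9 - 80*c^2/3 - 88*c - 664/9
(3) = -4*w^5 + 76*w^4 - 496*w^3 + 1296*w^2 - 1152*w
(4) = -u^3 + 11*u^2 + 37*u - 38
(5) = -s^3 + 8*s^2 - 7*s - 64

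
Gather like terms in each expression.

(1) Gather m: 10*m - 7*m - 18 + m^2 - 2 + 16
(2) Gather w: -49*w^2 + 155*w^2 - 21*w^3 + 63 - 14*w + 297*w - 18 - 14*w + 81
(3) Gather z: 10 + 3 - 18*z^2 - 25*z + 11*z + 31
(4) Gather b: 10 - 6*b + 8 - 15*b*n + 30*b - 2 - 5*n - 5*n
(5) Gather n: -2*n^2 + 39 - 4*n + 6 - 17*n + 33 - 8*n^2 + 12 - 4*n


(1) = m^2 + 3*m - 4
(2) = -21*w^3 + 106*w^2 + 269*w + 126
(3) = -18*z^2 - 14*z + 44
(4) = b*(24 - 15*n) - 10*n + 16
(5) = -10*n^2 - 25*n + 90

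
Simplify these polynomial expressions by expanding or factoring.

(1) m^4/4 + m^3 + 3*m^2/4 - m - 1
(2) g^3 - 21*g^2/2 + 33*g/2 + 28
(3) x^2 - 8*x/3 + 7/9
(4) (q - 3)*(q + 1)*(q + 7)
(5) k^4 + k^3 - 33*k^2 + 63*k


(1) = (m/4 + 1/2)*(m - 1)*(m + 1)*(m + 2)
(2) = (g - 8)*(g - 7/2)*(g + 1)
(3) = (x - 7/3)*(x - 1/3)
(4) = q^3 + 5*q^2 - 17*q - 21
(5) = k*(k - 3)^2*(k + 7)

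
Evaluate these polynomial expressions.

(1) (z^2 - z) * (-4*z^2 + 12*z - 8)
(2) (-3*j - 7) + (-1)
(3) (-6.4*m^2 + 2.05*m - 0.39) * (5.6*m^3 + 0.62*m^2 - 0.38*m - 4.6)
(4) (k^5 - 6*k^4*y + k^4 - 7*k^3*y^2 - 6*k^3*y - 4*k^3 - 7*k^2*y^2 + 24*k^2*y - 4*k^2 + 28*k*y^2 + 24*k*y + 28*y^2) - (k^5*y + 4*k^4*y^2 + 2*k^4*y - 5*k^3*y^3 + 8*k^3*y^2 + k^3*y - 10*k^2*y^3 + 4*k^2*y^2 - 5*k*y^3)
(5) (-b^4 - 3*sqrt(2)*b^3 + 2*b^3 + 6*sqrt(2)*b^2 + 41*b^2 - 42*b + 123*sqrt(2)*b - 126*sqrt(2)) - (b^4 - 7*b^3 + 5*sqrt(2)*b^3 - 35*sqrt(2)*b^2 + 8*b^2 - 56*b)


(1) = -4*z^4 + 16*z^3 - 20*z^2 + 8*z
(2) = -3*j - 8
(3) = -35.84*m^5 + 7.512*m^4 + 1.519*m^3 + 28.4192*m^2 - 9.2818*m + 1.794
(4) = -k^5*y + k^5 - 4*k^4*y^2 - 8*k^4*y + k^4 + 5*k^3*y^3 - 15*k^3*y^2 - 7*k^3*y - 4*k^3 + 10*k^2*y^3 - 11*k^2*y^2 + 24*k^2*y - 4*k^2 + 5*k*y^3 + 28*k*y^2 + 24*k*y + 28*y^2
(5) = -2*b^4 - 8*sqrt(2)*b^3 + 9*b^3 + 33*b^2 + 41*sqrt(2)*b^2 + 14*b + 123*sqrt(2)*b - 126*sqrt(2)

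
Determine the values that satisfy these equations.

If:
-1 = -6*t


Then:
t = 1/6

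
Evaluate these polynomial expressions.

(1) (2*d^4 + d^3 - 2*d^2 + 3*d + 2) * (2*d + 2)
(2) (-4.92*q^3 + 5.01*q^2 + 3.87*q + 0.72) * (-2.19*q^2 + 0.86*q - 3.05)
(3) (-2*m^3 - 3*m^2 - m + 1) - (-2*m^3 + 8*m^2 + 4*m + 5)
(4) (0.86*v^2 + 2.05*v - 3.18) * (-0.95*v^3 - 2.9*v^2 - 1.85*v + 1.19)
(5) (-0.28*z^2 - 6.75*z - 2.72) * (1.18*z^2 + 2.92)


(1) = 4*d^5 + 6*d^4 - 2*d^3 + 2*d^2 + 10*d + 4
(2) = 10.7748*q^5 - 15.2031*q^4 + 10.8393*q^3 - 13.5291*q^2 - 11.1843*q - 2.196
(3) = -11*m^2 - 5*m - 4
(4) = -0.817*v^5 - 4.4415*v^4 - 4.515*v^3 + 6.4529*v^2 + 8.3225*v - 3.7842
(5) = -0.3304*z^4 - 7.965*z^3 - 4.0272*z^2 - 19.71*z - 7.9424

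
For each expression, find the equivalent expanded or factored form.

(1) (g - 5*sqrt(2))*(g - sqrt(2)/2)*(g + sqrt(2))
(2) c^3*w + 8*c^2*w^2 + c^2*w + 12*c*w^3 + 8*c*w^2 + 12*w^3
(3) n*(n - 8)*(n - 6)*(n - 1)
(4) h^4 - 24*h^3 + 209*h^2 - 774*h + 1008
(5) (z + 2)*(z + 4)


(1) = g^3 - 9*sqrt(2)*g^2/2 - 6*g + 5*sqrt(2)
(2) = (c + 2*w)*(c + 6*w)*(c*w + w)
(3) = n^4 - 15*n^3 + 62*n^2 - 48*n
(4) = (h - 8)*(h - 7)*(h - 6)*(h - 3)
(5) = z^2 + 6*z + 8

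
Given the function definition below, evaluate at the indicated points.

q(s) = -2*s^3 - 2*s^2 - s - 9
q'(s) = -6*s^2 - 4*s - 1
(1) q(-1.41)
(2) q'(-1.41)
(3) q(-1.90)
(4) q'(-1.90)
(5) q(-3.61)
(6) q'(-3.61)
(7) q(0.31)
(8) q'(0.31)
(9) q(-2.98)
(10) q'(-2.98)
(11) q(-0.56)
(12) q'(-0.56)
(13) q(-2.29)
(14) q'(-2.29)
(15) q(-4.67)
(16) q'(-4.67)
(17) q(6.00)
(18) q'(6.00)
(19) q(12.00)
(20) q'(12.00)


(1) = -5.96
(2) = -7.29
(3) = -0.60
(4) = -15.06
(5) = 62.64
(6) = -64.75
(7) = -9.56
(8) = -2.82
(9) = 29.15
(10) = -42.36
(11) = -8.72
(12) = -0.64
(13) = 6.82
(14) = -23.30
(15) = 155.75
(16) = -113.17
(17) = -519.00
(18) = -241.00
(19) = -3765.00
(20) = -913.00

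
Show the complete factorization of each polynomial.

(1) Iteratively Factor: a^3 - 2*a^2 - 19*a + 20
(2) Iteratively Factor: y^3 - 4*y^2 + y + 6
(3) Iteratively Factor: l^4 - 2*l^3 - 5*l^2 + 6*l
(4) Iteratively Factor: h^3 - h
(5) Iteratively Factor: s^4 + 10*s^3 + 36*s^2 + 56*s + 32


(1) = (a + 4)*(a^2 - 6*a + 5) = (a - 1)*(a + 4)*(a - 5)
(2) = (y + 1)*(y^2 - 5*y + 6) = (y - 3)*(y + 1)*(y - 2)
(3) = (l + 2)*(l^3 - 4*l^2 + 3*l) = (l - 3)*(l + 2)*(l^2 - l) = l*(l - 3)*(l + 2)*(l - 1)
(4) = (h + 1)*(h^2 - h) = h*(h + 1)*(h - 1)
(5) = (s + 2)*(s^3 + 8*s^2 + 20*s + 16) = (s + 2)^2*(s^2 + 6*s + 8) = (s + 2)^3*(s + 4)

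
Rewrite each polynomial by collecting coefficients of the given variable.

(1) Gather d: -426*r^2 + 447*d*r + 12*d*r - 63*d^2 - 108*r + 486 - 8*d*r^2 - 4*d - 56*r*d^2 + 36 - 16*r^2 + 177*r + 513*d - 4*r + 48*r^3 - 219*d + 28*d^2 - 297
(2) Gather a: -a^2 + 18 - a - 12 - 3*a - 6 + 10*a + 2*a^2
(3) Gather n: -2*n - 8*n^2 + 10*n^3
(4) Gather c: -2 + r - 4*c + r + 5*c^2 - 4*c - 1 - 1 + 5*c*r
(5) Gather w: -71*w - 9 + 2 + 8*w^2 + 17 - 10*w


(1) = d^2*(-56*r - 35) + d*(-8*r^2 + 459*r + 290) + 48*r^3 - 442*r^2 + 65*r + 225
(2) = a^2 + 6*a
(3) = 10*n^3 - 8*n^2 - 2*n
(4) = 5*c^2 + c*(5*r - 8) + 2*r - 4
(5) = 8*w^2 - 81*w + 10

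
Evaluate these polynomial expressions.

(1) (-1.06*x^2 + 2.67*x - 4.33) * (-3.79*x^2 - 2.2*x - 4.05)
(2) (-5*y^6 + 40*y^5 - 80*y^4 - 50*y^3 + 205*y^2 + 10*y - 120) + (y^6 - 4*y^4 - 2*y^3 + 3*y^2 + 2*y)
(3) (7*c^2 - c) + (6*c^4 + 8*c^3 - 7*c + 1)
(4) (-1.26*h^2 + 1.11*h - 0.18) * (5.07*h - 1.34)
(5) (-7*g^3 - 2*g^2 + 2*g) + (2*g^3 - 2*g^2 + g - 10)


(1) = 4.0174*x^4 - 7.7873*x^3 + 14.8297*x^2 - 1.2875*x + 17.5365
(2) = -4*y^6 + 40*y^5 - 84*y^4 - 52*y^3 + 208*y^2 + 12*y - 120
(3) = 6*c^4 + 8*c^3 + 7*c^2 - 8*c + 1
(4) = -6.3882*h^3 + 7.3161*h^2 - 2.4*h + 0.2412
(5) = -5*g^3 - 4*g^2 + 3*g - 10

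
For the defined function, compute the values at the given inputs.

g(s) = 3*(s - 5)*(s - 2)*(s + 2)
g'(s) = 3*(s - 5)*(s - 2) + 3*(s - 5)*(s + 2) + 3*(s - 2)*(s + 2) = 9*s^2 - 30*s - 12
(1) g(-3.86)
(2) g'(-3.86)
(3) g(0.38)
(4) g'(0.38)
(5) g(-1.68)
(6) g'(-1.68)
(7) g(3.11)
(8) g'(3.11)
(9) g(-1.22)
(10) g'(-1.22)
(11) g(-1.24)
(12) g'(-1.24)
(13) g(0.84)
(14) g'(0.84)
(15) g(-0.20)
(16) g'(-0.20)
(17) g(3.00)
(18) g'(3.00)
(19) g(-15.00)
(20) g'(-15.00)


(1) = -289.71
(2) = 237.90
(3) = 53.44
(4) = -22.10
(5) = 23.60
(6) = 63.80
(7) = -32.16
(8) = -18.25
(9) = 46.87
(10) = 38.00
(11) = 46.10
(12) = 39.04
(13) = 41.11
(14) = -30.85
(15) = 61.78
(16) = -5.64
(17) = -30.00
(18) = -21.00
(19) = -13260.00
(20) = 2463.00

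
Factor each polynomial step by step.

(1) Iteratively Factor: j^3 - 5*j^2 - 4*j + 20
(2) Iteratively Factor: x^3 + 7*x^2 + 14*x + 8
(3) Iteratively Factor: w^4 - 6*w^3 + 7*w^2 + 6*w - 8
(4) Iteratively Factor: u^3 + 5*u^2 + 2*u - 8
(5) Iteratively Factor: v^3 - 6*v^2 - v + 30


(1) = (j - 5)*(j^2 - 4) = (j - 5)*(j + 2)*(j - 2)
(2) = (x + 1)*(x^2 + 6*x + 8) = (x + 1)*(x + 4)*(x + 2)
(3) = (w - 4)*(w^3 - 2*w^2 - w + 2) = (w - 4)*(w - 2)*(w^2 - 1) = (w - 4)*(w - 2)*(w - 1)*(w + 1)
(4) = (u + 4)*(u^2 + u - 2) = (u - 1)*(u + 4)*(u + 2)
(5) = (v + 2)*(v^2 - 8*v + 15) = (v - 5)*(v + 2)*(v - 3)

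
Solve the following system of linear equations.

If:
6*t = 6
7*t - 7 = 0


Then:
t = 1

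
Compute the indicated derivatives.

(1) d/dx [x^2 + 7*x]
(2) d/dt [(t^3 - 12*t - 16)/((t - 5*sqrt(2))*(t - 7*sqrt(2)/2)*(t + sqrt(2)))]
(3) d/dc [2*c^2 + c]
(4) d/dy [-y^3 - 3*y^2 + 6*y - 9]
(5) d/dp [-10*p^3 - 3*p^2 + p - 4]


(1) = 2*x + 7
(2) = 3*(-5*sqrt(2)*t^4 + 40*t^3 + 10*sqrt(2)*t^2 + 32*t^2 - 160*sqrt(2)*t - 280*sqrt(2) + 192)/(2*t^6 - 30*sqrt(2)*t^5 + 297*t^4 - 400*sqrt(2)*t^3 - 1452*t^2 + 2520*sqrt(2)*t + 4900)
(3) = 4*c + 1
(4) = -3*y^2 - 6*y + 6
(5) = -30*p^2 - 6*p + 1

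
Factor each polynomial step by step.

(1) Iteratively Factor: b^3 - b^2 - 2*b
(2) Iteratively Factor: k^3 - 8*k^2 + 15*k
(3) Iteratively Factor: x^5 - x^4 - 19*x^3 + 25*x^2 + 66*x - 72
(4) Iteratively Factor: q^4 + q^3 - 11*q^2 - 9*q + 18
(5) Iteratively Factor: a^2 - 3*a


(1) = (b + 1)*(b^2 - 2*b) = b*(b + 1)*(b - 2)
(2) = (k - 3)*(k^2 - 5*k) = (k - 5)*(k - 3)*(k)
(3) = (x - 1)*(x^4 - 19*x^2 + 6*x + 72) = (x - 1)*(x + 2)*(x^3 - 2*x^2 - 15*x + 36) = (x - 1)*(x + 2)*(x + 4)*(x^2 - 6*x + 9) = (x - 3)*(x - 1)*(x + 2)*(x + 4)*(x - 3)
(4) = (q + 3)*(q^3 - 2*q^2 - 5*q + 6) = (q + 2)*(q + 3)*(q^2 - 4*q + 3) = (q - 1)*(q + 2)*(q + 3)*(q - 3)
(5) = (a - 3)*(a)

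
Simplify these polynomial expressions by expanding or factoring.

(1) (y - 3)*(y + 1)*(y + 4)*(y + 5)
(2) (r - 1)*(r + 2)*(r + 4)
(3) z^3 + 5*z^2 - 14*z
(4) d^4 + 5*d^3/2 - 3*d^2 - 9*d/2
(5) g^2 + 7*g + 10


(1) = y^4 + 7*y^3 - y^2 - 67*y - 60
(2) = r^3 + 5*r^2 + 2*r - 8
(3) = z*(z - 2)*(z + 7)
(4) = d*(d - 3/2)*(d + 1)*(d + 3)
(5) = (g + 2)*(g + 5)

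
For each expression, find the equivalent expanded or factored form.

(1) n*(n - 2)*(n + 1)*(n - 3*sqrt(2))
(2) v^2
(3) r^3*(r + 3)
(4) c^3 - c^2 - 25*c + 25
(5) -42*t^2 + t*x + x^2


(1) = n^4 - 3*sqrt(2)*n^3 - n^3 - 2*n^2 + 3*sqrt(2)*n^2 + 6*sqrt(2)*n
(2) = v^2
(3) = r^4 + 3*r^3
(4) = (c - 5)*(c - 1)*(c + 5)
(5) = (-6*t + x)*(7*t + x)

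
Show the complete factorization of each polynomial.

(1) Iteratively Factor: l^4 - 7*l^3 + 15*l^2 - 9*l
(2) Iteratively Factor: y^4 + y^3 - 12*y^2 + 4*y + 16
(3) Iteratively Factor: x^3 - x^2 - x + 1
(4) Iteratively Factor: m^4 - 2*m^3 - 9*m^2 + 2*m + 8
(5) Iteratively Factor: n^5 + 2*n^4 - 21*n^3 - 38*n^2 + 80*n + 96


(1) = (l)*(l^3 - 7*l^2 + 15*l - 9) = l*(l - 1)*(l^2 - 6*l + 9) = l*(l - 3)*(l - 1)*(l - 3)
(2) = (y - 2)*(y^3 + 3*y^2 - 6*y - 8) = (y - 2)^2*(y^2 + 5*y + 4) = (y - 2)^2*(y + 1)*(y + 4)
(3) = (x + 1)*(x^2 - 2*x + 1) = (x - 1)*(x + 1)*(x - 1)
(4) = (m - 4)*(m^3 + 2*m^2 - m - 2) = (m - 4)*(m + 2)*(m^2 - 1) = (m - 4)*(m - 1)*(m + 2)*(m + 1)
(5) = (n + 3)*(n^4 - n^3 - 18*n^2 + 16*n + 32) = (n + 1)*(n + 3)*(n^3 - 2*n^2 - 16*n + 32) = (n + 1)*(n + 3)*(n + 4)*(n^2 - 6*n + 8) = (n - 2)*(n + 1)*(n + 3)*(n + 4)*(n - 4)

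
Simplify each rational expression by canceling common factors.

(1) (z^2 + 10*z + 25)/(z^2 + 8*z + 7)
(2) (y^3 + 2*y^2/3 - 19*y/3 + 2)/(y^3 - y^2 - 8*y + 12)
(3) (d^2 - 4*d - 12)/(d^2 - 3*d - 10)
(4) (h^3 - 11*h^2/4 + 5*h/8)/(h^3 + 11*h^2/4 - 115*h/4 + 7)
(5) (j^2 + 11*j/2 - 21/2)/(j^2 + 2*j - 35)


(1) = (z^2 + 10*z + 25)/(z^2 + 8*z + 7)
(2) = (3*y - 1)/(3*y - 6)
(3) = (d - 6)/(d - 5)
(4) = (2*h^2 - 5*h)/(2*h^2 + 6*h - 56)
(5) = (2*j - 3)/(2*j - 10)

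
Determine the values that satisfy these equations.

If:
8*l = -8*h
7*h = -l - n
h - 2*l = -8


Then:
h = -8/3
l = 8/3
n = 16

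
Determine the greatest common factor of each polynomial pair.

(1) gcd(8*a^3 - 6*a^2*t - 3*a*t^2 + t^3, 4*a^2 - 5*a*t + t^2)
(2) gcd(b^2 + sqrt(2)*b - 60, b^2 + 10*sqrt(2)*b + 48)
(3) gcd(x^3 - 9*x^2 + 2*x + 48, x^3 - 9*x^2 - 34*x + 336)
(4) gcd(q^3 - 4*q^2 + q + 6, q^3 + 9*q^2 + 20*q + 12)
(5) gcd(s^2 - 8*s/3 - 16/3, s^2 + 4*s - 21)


(1) = gcd((-4*a + t)*(-a + t)*(2*a + t), (-4*a + t)*(-a + t)) = 4*a^2 - 5*a*t + t^2
(2) = b + 6*sqrt(2)
(3) = x - 8
(4) = q + 1
(5) = 1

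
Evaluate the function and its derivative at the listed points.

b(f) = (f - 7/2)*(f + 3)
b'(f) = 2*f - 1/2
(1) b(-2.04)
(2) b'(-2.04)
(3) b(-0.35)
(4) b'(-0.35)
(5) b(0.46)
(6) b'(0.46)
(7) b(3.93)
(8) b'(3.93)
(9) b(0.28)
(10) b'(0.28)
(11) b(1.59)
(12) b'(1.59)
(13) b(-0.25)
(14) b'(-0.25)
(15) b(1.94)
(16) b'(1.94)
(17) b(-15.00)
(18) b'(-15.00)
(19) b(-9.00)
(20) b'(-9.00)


(1) = -5.32
(2) = -4.58
(3) = -10.20
(4) = -1.20
(5) = -10.52
(6) = 0.42
(7) = 2.98
(8) = 7.36
(9) = -10.56
(10) = 0.06
(11) = -8.77
(12) = 2.68
(13) = -10.31
(14) = -1.00
(15) = -7.71
(16) = 3.38
(17) = 222.00
(18) = -30.50
(19) = 75.00
(20) = -18.50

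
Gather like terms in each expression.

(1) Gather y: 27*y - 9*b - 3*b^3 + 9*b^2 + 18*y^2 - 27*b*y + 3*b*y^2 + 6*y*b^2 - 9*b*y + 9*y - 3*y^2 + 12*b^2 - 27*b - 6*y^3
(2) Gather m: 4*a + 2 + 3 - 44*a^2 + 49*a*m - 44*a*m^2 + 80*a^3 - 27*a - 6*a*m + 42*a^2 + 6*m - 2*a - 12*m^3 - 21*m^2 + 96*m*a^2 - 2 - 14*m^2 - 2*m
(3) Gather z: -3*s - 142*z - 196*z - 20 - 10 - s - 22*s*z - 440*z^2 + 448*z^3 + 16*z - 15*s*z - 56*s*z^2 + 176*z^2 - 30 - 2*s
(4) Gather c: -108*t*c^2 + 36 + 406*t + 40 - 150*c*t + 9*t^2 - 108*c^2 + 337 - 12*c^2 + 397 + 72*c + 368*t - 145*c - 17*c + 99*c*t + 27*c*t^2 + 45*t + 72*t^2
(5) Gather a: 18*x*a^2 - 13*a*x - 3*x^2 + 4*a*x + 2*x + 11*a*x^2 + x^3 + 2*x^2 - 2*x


(1) = -3*b^3 + 21*b^2 - 36*b - 6*y^3 + y^2*(3*b + 15) + y*(6*b^2 - 36*b + 36)
(2) = 80*a^3 - 2*a^2 - 25*a - 12*m^3 + m^2*(-44*a - 35) + m*(96*a^2 + 43*a + 4) + 3
(3) = -6*s + 448*z^3 + z^2*(-56*s - 264) + z*(-37*s - 322) - 60
(4) = c^2*(-108*t - 120) + c*(27*t^2 - 51*t - 90) + 81*t^2 + 819*t + 810
(5) = 18*a^2*x + a*(11*x^2 - 9*x) + x^3 - x^2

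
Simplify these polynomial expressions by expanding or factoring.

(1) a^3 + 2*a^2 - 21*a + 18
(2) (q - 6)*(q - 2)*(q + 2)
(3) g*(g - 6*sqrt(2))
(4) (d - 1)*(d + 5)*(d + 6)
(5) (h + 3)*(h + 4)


(1) = (a - 3)*(a - 1)*(a + 6)
(2) = q^3 - 6*q^2 - 4*q + 24
(3) = g^2 - 6*sqrt(2)*g
(4) = d^3 + 10*d^2 + 19*d - 30
(5) = h^2 + 7*h + 12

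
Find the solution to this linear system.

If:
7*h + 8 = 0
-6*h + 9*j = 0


Then:
h = -8/7
j = -16/21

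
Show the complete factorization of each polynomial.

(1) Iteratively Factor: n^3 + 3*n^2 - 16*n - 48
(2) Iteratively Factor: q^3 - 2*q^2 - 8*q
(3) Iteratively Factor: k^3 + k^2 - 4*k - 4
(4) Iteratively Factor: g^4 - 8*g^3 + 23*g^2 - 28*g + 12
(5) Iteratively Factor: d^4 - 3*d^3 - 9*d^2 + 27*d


(1) = (n + 4)*(n^2 - n - 12) = (n - 4)*(n + 4)*(n + 3)
(2) = (q + 2)*(q^2 - 4*q) = q*(q + 2)*(q - 4)
(3) = (k + 1)*(k^2 - 4) = (k + 1)*(k + 2)*(k - 2)
(4) = (g - 2)*(g^3 - 6*g^2 + 11*g - 6) = (g - 3)*(g - 2)*(g^2 - 3*g + 2) = (g - 3)*(g - 2)^2*(g - 1)
(5) = (d + 3)*(d^3 - 6*d^2 + 9*d) = d*(d + 3)*(d^2 - 6*d + 9) = d*(d - 3)*(d + 3)*(d - 3)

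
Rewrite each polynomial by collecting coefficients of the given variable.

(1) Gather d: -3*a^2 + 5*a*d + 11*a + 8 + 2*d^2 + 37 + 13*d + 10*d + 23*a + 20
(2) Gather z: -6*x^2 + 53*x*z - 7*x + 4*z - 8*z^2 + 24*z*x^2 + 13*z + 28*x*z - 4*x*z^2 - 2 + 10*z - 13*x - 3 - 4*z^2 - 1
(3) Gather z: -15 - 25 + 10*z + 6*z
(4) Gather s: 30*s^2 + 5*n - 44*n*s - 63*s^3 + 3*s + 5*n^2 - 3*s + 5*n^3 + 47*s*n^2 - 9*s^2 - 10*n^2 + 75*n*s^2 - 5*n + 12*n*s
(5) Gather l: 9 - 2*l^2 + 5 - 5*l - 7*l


(1) = -3*a^2 + 34*a + 2*d^2 + d*(5*a + 23) + 65
(2) = -6*x^2 - 20*x + z^2*(-4*x - 12) + z*(24*x^2 + 81*x + 27) - 6
(3) = 16*z - 40
(4) = 5*n^3 - 5*n^2 - 63*s^3 + s^2*(75*n + 21) + s*(47*n^2 - 32*n)
(5) = -2*l^2 - 12*l + 14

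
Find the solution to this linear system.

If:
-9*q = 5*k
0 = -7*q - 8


Then:
k = 72/35
q = -8/7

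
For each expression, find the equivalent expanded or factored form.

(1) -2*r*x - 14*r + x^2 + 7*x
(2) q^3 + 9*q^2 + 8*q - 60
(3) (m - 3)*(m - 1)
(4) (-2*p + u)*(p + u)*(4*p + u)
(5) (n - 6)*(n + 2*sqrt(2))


(1) = (-2*r + x)*(x + 7)
(2) = (q - 2)*(q + 5)*(q + 6)
(3) = m^2 - 4*m + 3
(4) = -8*p^3 - 6*p^2*u + 3*p*u^2 + u^3
(5) = n^2 - 6*n + 2*sqrt(2)*n - 12*sqrt(2)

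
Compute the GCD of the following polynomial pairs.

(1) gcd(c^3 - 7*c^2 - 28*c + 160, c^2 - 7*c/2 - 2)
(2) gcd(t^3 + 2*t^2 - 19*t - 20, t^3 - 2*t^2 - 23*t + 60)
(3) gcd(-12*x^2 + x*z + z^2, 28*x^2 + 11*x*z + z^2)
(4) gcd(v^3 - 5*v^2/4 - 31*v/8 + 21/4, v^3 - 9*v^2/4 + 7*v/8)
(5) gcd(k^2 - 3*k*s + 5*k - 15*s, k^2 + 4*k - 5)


(1) = c - 4
(2) = t^2 + t - 20
(3) = 4*x + z
(4) = gcd((v - 7/4)*(v - 3/2)*(v + 2), v*(v - 7/4)*(v - 1/2)) = v - 7/4
(5) = gcd((k + 5)*(k - 3*s), (k - 1)*(k + 5)) = k + 5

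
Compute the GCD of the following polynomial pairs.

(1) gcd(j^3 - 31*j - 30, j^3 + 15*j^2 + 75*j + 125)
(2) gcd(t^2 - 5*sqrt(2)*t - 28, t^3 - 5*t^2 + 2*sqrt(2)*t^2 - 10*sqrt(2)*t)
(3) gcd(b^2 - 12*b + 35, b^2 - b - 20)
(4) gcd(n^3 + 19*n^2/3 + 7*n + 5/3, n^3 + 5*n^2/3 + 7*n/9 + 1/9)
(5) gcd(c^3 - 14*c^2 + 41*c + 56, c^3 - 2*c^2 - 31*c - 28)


(1) = gcd((j - 6)*(j + 1)*(j + 5), (j + 5)^3) = j + 5
(2) = gcd((t - 7*sqrt(2))*(t + 2*sqrt(2)), t*(t - 5)*(t + 2*sqrt(2))) = t + 2*sqrt(2)
(3) = gcd((b - 7)*(b - 5), (b - 5)*(b + 4)) = b - 5
(4) = n^2 + 4*n/3 + 1/3
(5) = gcd((c - 8)*(c - 7)*(c + 1), (c - 7)*(c + 1)*(c + 4)) = c^2 - 6*c - 7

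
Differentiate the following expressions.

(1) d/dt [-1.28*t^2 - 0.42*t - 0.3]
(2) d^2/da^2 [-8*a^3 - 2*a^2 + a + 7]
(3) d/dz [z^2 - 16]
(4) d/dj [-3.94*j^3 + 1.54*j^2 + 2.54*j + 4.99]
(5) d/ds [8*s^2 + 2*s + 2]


(1) = -2.56*t - 0.42
(2) = -48*a - 4
(3) = 2*z
(4) = -11.82*j^2 + 3.08*j + 2.54
(5) = 16*s + 2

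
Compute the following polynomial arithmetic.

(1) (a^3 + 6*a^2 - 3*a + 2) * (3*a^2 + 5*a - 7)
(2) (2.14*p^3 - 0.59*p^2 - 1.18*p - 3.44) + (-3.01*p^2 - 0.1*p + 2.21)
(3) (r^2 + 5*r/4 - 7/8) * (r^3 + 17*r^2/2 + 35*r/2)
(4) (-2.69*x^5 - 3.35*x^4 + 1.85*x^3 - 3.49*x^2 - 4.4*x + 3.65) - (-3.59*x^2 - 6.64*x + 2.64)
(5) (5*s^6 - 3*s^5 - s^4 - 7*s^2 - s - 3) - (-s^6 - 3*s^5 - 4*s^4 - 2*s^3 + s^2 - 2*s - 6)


(1) = 3*a^5 + 23*a^4 + 14*a^3 - 51*a^2 + 31*a - 14
(2) = 2.14*p^3 - 3.6*p^2 - 1.28*p - 1.23
(3) = r^5 + 39*r^4/4 + 109*r^3/4 + 231*r^2/16 - 245*r/16
(4) = -2.69*x^5 - 3.35*x^4 + 1.85*x^3 + 0.1*x^2 + 2.24*x + 1.01
(5) = 6*s^6 + 3*s^4 + 2*s^3 - 8*s^2 + s + 3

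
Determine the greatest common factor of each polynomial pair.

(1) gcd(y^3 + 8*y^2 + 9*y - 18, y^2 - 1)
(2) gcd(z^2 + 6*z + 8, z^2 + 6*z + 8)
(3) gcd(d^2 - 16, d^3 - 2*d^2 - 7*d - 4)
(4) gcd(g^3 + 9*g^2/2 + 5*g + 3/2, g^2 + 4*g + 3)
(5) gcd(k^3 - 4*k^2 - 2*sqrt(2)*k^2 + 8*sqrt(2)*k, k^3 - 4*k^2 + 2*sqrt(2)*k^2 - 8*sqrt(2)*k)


(1) = y - 1
(2) = z^2 + 6*z + 8
(3) = d - 4
(4) = gcd((g + 1/2)*(g + 1)*(g + 3), (g + 1)*(g + 3)) = g^2 + 4*g + 3
(5) = gcd(k*(k - 4)*(k - 2*sqrt(2)), k*(k - 4)*(k + 2*sqrt(2))) = k^2 - 4*k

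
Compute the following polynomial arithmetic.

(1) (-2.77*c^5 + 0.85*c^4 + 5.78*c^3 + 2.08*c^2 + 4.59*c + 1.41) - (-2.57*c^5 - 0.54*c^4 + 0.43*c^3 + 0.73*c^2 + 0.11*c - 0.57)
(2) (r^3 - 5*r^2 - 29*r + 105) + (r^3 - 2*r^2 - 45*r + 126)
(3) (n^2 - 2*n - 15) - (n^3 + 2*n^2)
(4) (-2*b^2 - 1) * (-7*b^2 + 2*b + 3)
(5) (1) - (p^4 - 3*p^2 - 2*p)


(1) = -0.2*c^5 + 1.39*c^4 + 5.35*c^3 + 1.35*c^2 + 4.48*c + 1.98
(2) = 2*r^3 - 7*r^2 - 74*r + 231
(3) = -n^3 - n^2 - 2*n - 15
(4) = 14*b^4 - 4*b^3 + b^2 - 2*b - 3
(5) = -p^4 + 3*p^2 + 2*p + 1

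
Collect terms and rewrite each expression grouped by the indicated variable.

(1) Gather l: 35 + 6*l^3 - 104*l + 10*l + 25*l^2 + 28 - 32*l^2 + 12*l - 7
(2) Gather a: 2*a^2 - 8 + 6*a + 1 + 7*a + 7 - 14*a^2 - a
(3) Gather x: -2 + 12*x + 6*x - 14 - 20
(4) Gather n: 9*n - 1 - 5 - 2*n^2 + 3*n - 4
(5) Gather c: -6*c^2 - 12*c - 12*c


(1) = 6*l^3 - 7*l^2 - 82*l + 56
(2) = -12*a^2 + 12*a
(3) = 18*x - 36
(4) = -2*n^2 + 12*n - 10
(5) = -6*c^2 - 24*c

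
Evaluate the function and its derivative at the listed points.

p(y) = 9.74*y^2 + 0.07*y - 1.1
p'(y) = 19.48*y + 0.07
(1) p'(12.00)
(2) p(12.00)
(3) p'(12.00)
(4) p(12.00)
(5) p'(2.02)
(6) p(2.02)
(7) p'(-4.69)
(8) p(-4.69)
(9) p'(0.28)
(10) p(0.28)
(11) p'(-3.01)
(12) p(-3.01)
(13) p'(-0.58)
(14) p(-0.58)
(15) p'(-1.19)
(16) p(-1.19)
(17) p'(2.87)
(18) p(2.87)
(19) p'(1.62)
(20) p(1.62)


(1) = 233.83
(2) = 1402.30
(3) = 233.83
(4) = 1402.30
(5) = 39.42
(6) = 38.78
(7) = -91.29
(8) = 212.81
(9) = 5.52
(10) = -0.32
(11) = -58.56
(12) = 86.93
(13) = -11.23
(14) = 2.14
(15) = -23.11
(16) = 12.61
(17) = 55.98
(18) = 79.33
(19) = 31.63
(20) = 24.58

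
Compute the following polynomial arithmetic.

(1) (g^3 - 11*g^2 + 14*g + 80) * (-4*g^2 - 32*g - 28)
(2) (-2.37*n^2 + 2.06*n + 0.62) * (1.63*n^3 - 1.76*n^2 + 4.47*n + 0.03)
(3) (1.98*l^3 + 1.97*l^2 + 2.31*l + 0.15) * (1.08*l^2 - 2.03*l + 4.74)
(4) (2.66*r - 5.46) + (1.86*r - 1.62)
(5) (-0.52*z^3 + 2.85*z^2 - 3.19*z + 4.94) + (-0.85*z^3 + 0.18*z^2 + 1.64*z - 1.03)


(1) = -4*g^5 + 12*g^4 + 268*g^3 - 460*g^2 - 2952*g - 2240
(2) = -3.8631*n^5 + 7.529*n^4 - 13.2089*n^3 + 8.0459*n^2 + 2.8332*n + 0.0186
(3) = 2.1384*l^5 - 1.8918*l^4 + 7.8809*l^3 + 4.8105*l^2 + 10.6449*l + 0.711
(4) = 4.52*r - 7.08
(5) = -1.37*z^3 + 3.03*z^2 - 1.55*z + 3.91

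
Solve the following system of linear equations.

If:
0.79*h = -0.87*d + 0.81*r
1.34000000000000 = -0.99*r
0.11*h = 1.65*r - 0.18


Then:
d = 18.66
h = -21.94
r = -1.35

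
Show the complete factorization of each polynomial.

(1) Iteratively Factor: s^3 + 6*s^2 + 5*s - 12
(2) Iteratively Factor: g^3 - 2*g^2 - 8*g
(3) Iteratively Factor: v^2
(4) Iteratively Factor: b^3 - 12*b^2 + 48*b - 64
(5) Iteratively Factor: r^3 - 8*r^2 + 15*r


(1) = (s + 3)*(s^2 + 3*s - 4) = (s + 3)*(s + 4)*(s - 1)
(2) = (g)*(g^2 - 2*g - 8) = g*(g - 4)*(g + 2)
(3) = (v)*(v)
(4) = (b - 4)*(b^2 - 8*b + 16) = (b - 4)^2*(b - 4)
(5) = (r)*(r^2 - 8*r + 15) = r*(r - 3)*(r - 5)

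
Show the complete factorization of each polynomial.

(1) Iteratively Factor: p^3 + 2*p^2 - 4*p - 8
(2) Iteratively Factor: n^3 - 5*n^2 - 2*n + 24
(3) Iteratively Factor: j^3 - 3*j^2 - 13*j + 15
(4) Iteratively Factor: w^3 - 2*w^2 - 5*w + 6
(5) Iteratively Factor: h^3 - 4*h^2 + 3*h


(1) = (p + 2)*(p^2 - 4) = (p + 2)^2*(p - 2)
(2) = (n - 4)*(n^2 - n - 6) = (n - 4)*(n - 3)*(n + 2)
(3) = (j - 1)*(j^2 - 2*j - 15) = (j - 5)*(j - 1)*(j + 3)
(4) = (w - 1)*(w^2 - w - 6) = (w - 3)*(w - 1)*(w + 2)
(5) = (h - 3)*(h^2 - h) = (h - 3)*(h - 1)*(h)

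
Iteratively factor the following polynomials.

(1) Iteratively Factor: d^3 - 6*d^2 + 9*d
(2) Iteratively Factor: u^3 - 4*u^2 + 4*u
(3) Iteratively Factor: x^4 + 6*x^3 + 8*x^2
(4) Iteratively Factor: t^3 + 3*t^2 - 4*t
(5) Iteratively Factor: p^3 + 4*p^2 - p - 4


(1) = (d - 3)*(d^2 - 3*d) = (d - 3)^2*(d)
(2) = (u - 2)*(u^2 - 2*u) = u*(u - 2)*(u - 2)
(3) = (x)*(x^3 + 6*x^2 + 8*x) = x*(x + 2)*(x^2 + 4*x) = x*(x + 2)*(x + 4)*(x)
(4) = (t + 4)*(t^2 - t) = (t - 1)*(t + 4)*(t)
(5) = (p - 1)*(p^2 + 5*p + 4) = (p - 1)*(p + 1)*(p + 4)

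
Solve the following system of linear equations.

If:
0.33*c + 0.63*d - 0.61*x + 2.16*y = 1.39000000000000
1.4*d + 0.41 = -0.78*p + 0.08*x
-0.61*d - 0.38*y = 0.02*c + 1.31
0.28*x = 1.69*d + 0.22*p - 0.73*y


Then:
c = -13.1939735618954*y - 10.0534035375602
d = -0.190361522560808*y - 1.81792119548983
p = 1.75319802291727 - 0.0473862599919547*y
x = -3.7933426797357*y - 9.59494019762862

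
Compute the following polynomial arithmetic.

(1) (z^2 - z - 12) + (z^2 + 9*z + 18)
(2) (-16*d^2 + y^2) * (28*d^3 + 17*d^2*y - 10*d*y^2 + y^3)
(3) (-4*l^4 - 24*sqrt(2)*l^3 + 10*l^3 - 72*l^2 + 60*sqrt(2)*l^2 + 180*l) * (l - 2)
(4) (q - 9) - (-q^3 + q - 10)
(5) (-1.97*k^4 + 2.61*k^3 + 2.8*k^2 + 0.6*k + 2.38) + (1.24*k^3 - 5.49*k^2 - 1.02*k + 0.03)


(1) = 2*z^2 + 8*z + 6
(2) = -448*d^5 - 272*d^4*y + 188*d^3*y^2 + d^2*y^3 - 10*d*y^4 + y^5
(3) = -4*l^5 - 24*sqrt(2)*l^4 + 18*l^4 - 92*l^3 + 108*sqrt(2)*l^3 - 120*sqrt(2)*l^2 + 324*l^2 - 360*l
(4) = q^3 + 1
(5) = -1.97*k^4 + 3.85*k^3 - 2.69*k^2 - 0.42*k + 2.41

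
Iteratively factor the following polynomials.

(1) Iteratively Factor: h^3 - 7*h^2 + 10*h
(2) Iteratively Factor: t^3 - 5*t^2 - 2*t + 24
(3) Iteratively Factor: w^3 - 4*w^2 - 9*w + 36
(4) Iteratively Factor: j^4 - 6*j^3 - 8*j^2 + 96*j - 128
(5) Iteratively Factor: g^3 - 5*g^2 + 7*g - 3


(1) = (h)*(h^2 - 7*h + 10) = h*(h - 2)*(h - 5)
(2) = (t + 2)*(t^2 - 7*t + 12) = (t - 4)*(t + 2)*(t - 3)
(3) = (w - 4)*(w^2 - 9) = (w - 4)*(w + 3)*(w - 3)
(4) = (j - 4)*(j^3 - 2*j^2 - 16*j + 32) = (j - 4)*(j + 4)*(j^2 - 6*j + 8) = (j - 4)*(j - 2)*(j + 4)*(j - 4)
(5) = (g - 1)*(g^2 - 4*g + 3) = (g - 3)*(g - 1)*(g - 1)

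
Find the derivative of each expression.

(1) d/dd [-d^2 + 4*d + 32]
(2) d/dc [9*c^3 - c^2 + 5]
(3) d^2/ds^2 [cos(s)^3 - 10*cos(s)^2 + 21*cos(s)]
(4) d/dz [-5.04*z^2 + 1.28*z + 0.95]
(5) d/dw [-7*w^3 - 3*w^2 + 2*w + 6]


(1) = 4 - 2*d
(2) = c*(27*c - 2)
(3) = -87*cos(s)/4 + 20*cos(2*s) - 9*cos(3*s)/4
(4) = 1.28 - 10.08*z
(5) = -21*w^2 - 6*w + 2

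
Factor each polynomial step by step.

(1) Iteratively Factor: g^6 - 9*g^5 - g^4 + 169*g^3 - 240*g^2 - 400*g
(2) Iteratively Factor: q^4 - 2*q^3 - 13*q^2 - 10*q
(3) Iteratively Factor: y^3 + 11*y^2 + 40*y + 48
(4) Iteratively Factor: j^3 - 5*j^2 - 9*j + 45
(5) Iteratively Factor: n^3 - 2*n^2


(1) = (g - 5)*(g^5 - 4*g^4 - 21*g^3 + 64*g^2 + 80*g) = (g - 5)*(g + 4)*(g^4 - 8*g^3 + 11*g^2 + 20*g) = (g - 5)^2*(g + 4)*(g^3 - 3*g^2 - 4*g) = (g - 5)^2*(g + 1)*(g + 4)*(g^2 - 4*g) = (g - 5)^2*(g - 4)*(g + 1)*(g + 4)*(g)
(2) = (q + 1)*(q^3 - 3*q^2 - 10*q) = (q + 1)*(q + 2)*(q^2 - 5*q) = q*(q + 1)*(q + 2)*(q - 5)
(3) = (y + 4)*(y^2 + 7*y + 12) = (y + 3)*(y + 4)*(y + 4)
(4) = (j - 3)*(j^2 - 2*j - 15) = (j - 5)*(j - 3)*(j + 3)
(5) = (n)*(n^2 - 2*n) = n*(n - 2)*(n)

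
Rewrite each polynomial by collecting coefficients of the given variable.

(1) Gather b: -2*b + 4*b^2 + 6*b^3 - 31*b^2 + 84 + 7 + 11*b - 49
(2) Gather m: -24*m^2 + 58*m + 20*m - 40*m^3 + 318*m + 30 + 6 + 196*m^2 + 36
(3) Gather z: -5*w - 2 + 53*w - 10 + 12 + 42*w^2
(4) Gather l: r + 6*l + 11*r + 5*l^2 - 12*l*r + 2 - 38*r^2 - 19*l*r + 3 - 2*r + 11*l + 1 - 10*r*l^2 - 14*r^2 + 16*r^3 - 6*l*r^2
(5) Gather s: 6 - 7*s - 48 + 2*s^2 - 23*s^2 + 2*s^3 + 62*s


(1) = 6*b^3 - 27*b^2 + 9*b + 42
(2) = -40*m^3 + 172*m^2 + 396*m + 72
(3) = 42*w^2 + 48*w
(4) = l^2*(5 - 10*r) + l*(-6*r^2 - 31*r + 17) + 16*r^3 - 52*r^2 + 10*r + 6
(5) = 2*s^3 - 21*s^2 + 55*s - 42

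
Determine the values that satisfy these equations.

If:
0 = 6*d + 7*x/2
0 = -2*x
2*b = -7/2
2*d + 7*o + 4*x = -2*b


Then:
b = -7/4
d = 0
o = 1/2
x = 0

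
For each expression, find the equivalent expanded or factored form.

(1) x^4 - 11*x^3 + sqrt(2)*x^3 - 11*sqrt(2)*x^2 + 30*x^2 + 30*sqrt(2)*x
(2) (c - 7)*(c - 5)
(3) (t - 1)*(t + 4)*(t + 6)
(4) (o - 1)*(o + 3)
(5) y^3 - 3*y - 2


(1) = x*(x - 6)*(x - 5)*(x + sqrt(2))
(2) = c^2 - 12*c + 35
(3) = t^3 + 9*t^2 + 14*t - 24
(4) = o^2 + 2*o - 3
(5) = (y - 2)*(y + 1)^2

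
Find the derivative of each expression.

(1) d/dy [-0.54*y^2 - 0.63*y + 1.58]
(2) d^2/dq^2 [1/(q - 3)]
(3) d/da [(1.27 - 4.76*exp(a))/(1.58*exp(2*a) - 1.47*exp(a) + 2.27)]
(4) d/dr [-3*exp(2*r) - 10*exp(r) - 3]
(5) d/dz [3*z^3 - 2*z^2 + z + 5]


(1) = -1.08*y - 0.63
(2) = 2/(q - 3)^3
(3) = (7.5208*exp(2*a) - 4.0132*exp(a) - 8.9383)*exp(a)/(2.4964*exp(4*a) - 4.6452*exp(3*a) + 9.3341*exp(2*a) - 6.6738*exp(a) + 5.1529)
(4) = (-6*exp(r) - 10)*exp(r)
(5) = 9*z^2 - 4*z + 1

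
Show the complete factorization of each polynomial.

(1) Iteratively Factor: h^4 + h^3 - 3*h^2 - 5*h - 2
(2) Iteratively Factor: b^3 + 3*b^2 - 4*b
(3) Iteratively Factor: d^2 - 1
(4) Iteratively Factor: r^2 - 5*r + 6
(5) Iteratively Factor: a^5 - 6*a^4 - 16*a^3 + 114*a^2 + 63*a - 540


(1) = (h + 1)*(h^3 - 3*h - 2) = (h + 1)^2*(h^2 - h - 2) = (h - 2)*(h + 1)^2*(h + 1)
(2) = (b)*(b^2 + 3*b - 4) = b*(b - 1)*(b + 4)
(3) = (d - 1)*(d + 1)
(4) = (r - 2)*(r - 3)
(5) = (a - 5)*(a^4 - a^3 - 21*a^2 + 9*a + 108) = (a - 5)*(a + 3)*(a^3 - 4*a^2 - 9*a + 36) = (a - 5)*(a - 3)*(a + 3)*(a^2 - a - 12) = (a - 5)*(a - 4)*(a - 3)*(a + 3)*(a + 3)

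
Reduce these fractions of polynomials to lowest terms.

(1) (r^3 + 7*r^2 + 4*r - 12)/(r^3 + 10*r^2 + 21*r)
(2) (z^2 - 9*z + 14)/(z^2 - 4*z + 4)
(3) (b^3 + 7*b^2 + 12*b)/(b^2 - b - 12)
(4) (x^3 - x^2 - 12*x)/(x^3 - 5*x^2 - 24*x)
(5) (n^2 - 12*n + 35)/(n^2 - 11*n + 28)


(1) = (r^3 + 7*r^2 + 4*r - 12)/(r^3 + 10*r^2 + 21*r)
(2) = (z - 7)/(z - 2)
(3) = (b^2 + 4*b)/(b - 4)
(4) = (x - 4)/(x - 8)
(5) = (n - 5)/(n - 4)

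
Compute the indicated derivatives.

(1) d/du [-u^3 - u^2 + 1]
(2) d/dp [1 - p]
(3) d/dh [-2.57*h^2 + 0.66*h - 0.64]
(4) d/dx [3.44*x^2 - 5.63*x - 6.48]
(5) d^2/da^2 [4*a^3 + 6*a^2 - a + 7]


(1) = u*(-3*u - 2)
(2) = -1
(3) = 0.66 - 5.14*h
(4) = 6.88*x - 5.63
(5) = 24*a + 12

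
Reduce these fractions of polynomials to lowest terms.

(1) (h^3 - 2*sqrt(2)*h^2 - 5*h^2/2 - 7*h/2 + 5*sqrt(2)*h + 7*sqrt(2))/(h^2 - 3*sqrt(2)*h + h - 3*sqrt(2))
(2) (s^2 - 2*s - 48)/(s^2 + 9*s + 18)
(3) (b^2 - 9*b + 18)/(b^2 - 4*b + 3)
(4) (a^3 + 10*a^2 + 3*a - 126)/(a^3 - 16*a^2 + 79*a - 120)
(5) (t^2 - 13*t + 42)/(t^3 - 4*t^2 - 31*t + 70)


(1) = (2*h^2 + h*(-7 - 4*sqrt(2)) + 14*sqrt(2))/(2*h - 6*sqrt(2))
(2) = (s - 8)/(s + 3)
(3) = (b - 6)/(b - 1)
(4) = (a^2 + 13*a + 42)/(a^2 - 13*a + 40)
(5) = (t - 6)/(t^2 + 3*t - 10)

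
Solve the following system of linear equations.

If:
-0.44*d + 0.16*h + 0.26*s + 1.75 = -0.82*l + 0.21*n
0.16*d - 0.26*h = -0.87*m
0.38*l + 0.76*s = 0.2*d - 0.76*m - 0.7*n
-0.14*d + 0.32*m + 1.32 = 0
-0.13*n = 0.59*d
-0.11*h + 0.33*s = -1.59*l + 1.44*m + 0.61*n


Then:
d = 11.34
h = 9.77
l = -31.90
m = 0.84
n = -51.46
s = 65.50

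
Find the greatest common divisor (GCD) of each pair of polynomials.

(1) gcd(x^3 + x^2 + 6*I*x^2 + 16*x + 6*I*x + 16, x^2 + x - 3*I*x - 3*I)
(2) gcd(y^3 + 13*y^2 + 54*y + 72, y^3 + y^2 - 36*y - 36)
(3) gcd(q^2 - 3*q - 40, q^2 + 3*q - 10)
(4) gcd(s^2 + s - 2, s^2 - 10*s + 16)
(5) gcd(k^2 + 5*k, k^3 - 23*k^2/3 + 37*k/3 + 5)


(1) = gcd((x + 1)*(x - 2*I)*(x + 8*I), (x + 1)*(x - 3*I)) = x + 1
(2) = gcd((y + 3)*(y + 4)*(y + 6), (y - 6)*(y + 1)*(y + 6)) = y + 6
(3) = q + 5
(4) = gcd((s - 1)*(s + 2), (s - 8)*(s - 2)) = 1
(5) = 1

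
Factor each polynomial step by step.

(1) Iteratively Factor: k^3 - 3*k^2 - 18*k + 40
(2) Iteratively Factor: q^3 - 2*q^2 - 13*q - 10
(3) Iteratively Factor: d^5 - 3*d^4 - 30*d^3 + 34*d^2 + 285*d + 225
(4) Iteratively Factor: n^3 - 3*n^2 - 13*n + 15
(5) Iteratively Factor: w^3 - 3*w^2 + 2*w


(1) = (k - 2)*(k^2 - k - 20) = (k - 5)*(k - 2)*(k + 4)
(2) = (q + 2)*(q^2 - 4*q - 5) = (q + 1)*(q + 2)*(q - 5)
(3) = (d + 1)*(d^4 - 4*d^3 - 26*d^2 + 60*d + 225) = (d - 5)*(d + 1)*(d^3 + d^2 - 21*d - 45) = (d - 5)*(d + 1)*(d + 3)*(d^2 - 2*d - 15) = (d - 5)^2*(d + 1)*(d + 3)*(d + 3)
(4) = (n + 3)*(n^2 - 6*n + 5) = (n - 1)*(n + 3)*(n - 5)
(5) = (w - 2)*(w^2 - w) = (w - 2)*(w - 1)*(w)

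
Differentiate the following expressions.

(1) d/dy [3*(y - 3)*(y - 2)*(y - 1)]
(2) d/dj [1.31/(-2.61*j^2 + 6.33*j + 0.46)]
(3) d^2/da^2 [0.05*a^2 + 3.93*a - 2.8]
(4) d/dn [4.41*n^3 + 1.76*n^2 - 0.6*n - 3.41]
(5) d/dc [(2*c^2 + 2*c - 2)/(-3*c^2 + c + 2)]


(1) = 9*y^2 - 36*y + 33
(2) = (6.8382*j - 8.2923)/(-2.61*j^2 + 6.33*j + 0.46)^2
(3) = 0.100000000000000
(4) = 13.23*n^2 + 3.52*n - 0.6
(5) = 2*(4*c^2 - 2*c + 3)/(9*c^4 - 6*c^3 - 11*c^2 + 4*c + 4)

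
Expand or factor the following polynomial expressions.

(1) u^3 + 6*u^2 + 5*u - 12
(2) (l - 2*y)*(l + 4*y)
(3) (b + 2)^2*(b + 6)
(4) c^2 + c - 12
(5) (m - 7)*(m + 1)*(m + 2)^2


(1) = (u - 1)*(u + 3)*(u + 4)
(2) = l^2 + 2*l*y - 8*y^2
(3) = b^3 + 10*b^2 + 28*b + 24
(4) = (c - 3)*(c + 4)
(5) = m^4 - 2*m^3 - 27*m^2 - 52*m - 28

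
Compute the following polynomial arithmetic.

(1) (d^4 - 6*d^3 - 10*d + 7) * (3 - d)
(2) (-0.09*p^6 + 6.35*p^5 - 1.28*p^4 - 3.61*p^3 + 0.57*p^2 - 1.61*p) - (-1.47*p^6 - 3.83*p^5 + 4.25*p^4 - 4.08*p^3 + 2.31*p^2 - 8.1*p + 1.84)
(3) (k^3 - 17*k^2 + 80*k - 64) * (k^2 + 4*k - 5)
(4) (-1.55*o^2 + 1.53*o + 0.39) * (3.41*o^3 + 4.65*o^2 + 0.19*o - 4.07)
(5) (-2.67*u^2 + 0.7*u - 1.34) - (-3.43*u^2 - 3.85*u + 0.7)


(1) = -d^5 + 9*d^4 - 18*d^3 + 10*d^2 - 37*d + 21
(2) = 1.38*p^6 + 10.18*p^5 - 5.53*p^4 + 0.47*p^3 - 1.74*p^2 + 6.49*p - 1.84
(3) = k^5 - 13*k^4 + 7*k^3 + 341*k^2 - 656*k + 320
(4) = -5.2855*o^5 - 1.9902*o^4 + 8.1499*o^3 + 8.4127*o^2 - 6.153*o - 1.5873
(5) = 0.76*u^2 + 4.55*u - 2.04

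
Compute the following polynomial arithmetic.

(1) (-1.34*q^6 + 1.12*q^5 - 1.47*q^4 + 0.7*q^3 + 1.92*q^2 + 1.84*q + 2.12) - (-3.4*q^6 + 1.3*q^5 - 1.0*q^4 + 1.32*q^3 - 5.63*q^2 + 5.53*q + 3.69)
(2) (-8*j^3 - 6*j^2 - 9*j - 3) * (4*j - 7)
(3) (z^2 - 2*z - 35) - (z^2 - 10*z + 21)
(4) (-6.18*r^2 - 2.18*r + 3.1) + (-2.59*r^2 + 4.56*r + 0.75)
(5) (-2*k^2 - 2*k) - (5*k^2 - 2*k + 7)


(1) = 2.06*q^6 - 0.18*q^5 - 0.47*q^4 - 0.62*q^3 + 7.55*q^2 - 3.69*q - 1.57
(2) = -32*j^4 + 32*j^3 + 6*j^2 + 51*j + 21
(3) = 8*z - 56
(4) = -8.77*r^2 + 2.38*r + 3.85
(5) = -7*k^2 - 7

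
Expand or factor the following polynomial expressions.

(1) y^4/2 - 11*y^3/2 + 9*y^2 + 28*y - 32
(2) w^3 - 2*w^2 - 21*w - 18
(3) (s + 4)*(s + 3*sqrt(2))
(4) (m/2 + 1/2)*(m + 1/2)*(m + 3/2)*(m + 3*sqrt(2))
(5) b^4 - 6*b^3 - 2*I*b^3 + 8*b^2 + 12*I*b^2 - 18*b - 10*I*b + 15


(1) = (y/2 + 1)*(y - 8)*(y - 4)*(y - 1)
(2) = (w - 6)*(w + 1)*(w + 3)
(3) = s^2 + 4*s + 3*sqrt(2)*s + 12*sqrt(2)
(4) = m^4/2 + 3*m^3/2 + 3*sqrt(2)*m^3/2 + 11*m^2/8 + 9*sqrt(2)*m^2/2 + 3*m/8 + 33*sqrt(2)*m/8 + 9*sqrt(2)/8
(5) = (b - 5)*(b - 1)*(b - 3*I)*(b + I)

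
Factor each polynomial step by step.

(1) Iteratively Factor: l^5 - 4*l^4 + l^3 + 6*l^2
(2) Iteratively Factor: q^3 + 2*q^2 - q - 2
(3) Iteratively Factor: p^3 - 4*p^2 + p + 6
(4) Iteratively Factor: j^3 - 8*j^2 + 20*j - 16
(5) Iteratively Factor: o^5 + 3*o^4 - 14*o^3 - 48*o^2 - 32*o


(1) = (l)*(l^4 - 4*l^3 + l^2 + 6*l) = l*(l - 2)*(l^3 - 2*l^2 - 3*l) = l*(l - 3)*(l - 2)*(l^2 + l) = l^2*(l - 3)*(l - 2)*(l + 1)
(2) = (q + 2)*(q^2 - 1) = (q - 1)*(q + 2)*(q + 1)
(3) = (p - 2)*(p^2 - 2*p - 3) = (p - 3)*(p - 2)*(p + 1)
(4) = (j - 2)*(j^2 - 6*j + 8) = (j - 4)*(j - 2)*(j - 2)
(5) = (o + 2)*(o^4 + o^3 - 16*o^2 - 16*o) = o*(o + 2)*(o^3 + o^2 - 16*o - 16) = o*(o + 1)*(o + 2)*(o^2 - 16) = o*(o - 4)*(o + 1)*(o + 2)*(o + 4)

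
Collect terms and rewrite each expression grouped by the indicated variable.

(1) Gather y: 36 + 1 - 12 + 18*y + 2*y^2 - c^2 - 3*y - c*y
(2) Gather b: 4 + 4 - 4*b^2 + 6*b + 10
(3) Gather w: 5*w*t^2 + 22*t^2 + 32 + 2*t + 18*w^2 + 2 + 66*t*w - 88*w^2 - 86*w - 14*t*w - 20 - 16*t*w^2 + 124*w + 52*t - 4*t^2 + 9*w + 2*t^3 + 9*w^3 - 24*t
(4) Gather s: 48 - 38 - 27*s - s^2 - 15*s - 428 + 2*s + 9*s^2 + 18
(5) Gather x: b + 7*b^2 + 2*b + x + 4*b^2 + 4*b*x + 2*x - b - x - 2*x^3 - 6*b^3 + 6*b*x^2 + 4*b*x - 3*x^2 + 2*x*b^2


(1) = -c^2 + 2*y^2 + y*(15 - c) + 25
(2) = -4*b^2 + 6*b + 18
(3) = 2*t^3 + 18*t^2 + 30*t + 9*w^3 + w^2*(-16*t - 70) + w*(5*t^2 + 52*t + 47) + 14
(4) = 8*s^2 - 40*s - 400
(5) = -6*b^3 + 11*b^2 + 2*b - 2*x^3 + x^2*(6*b - 3) + x*(2*b^2 + 8*b + 2)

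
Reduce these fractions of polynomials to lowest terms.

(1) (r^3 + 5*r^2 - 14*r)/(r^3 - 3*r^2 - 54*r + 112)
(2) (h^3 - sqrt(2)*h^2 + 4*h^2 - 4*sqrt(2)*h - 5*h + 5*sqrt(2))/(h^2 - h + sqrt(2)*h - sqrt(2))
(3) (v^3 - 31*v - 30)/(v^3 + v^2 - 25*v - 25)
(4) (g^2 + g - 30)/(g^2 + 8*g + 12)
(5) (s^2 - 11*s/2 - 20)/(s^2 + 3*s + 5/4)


(1) = r/(r - 8)
(2) = (h^2 + h*(5 - sqrt(2)) - 5*sqrt(2))/(h + sqrt(2))
(3) = (v - 6)/(v - 5)
(4) = (g - 5)/(g + 2)
(5) = (2*s - 16)/(2*s + 1)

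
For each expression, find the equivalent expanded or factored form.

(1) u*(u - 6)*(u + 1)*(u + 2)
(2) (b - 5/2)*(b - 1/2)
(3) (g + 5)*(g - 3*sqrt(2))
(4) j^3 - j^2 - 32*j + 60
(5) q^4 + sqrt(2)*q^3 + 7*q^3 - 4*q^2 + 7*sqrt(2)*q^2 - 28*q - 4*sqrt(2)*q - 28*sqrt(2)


(1) = u^4 - 3*u^3 - 16*u^2 - 12*u
(2) = b^2 - 3*b + 5/4
(3) = g^2 - 3*sqrt(2)*g + 5*g - 15*sqrt(2)
(4) = (j - 5)*(j - 2)*(j + 6)
(5) = (q - 2)*(q + 2)*(q + 7)*(q + sqrt(2))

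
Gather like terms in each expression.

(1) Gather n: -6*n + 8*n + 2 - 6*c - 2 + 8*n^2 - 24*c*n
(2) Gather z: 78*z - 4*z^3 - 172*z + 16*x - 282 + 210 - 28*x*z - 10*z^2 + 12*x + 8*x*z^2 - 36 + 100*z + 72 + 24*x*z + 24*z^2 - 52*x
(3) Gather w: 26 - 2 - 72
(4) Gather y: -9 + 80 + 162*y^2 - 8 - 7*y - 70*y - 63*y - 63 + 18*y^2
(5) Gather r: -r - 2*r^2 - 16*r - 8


(1) = -6*c + 8*n^2 + n*(2 - 24*c)
(2) = -24*x - 4*z^3 + z^2*(8*x + 14) + z*(6 - 4*x) - 36
(3) = -48
(4) = 180*y^2 - 140*y
(5) = -2*r^2 - 17*r - 8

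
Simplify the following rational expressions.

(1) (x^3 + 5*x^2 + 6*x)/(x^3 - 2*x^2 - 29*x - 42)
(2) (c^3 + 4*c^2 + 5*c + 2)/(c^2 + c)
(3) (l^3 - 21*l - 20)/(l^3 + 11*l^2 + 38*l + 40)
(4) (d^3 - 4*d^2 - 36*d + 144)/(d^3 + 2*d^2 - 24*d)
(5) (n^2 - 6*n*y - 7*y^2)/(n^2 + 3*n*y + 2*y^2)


(1) = x/(x - 7)
(2) = (c^2 + 3*c + 2)/c
(3) = (l^2 - 4*l - 5)/(l^2 + 7*l + 10)
(4) = (d - 6)/d
(5) = (n - 7*y)/(n + 2*y)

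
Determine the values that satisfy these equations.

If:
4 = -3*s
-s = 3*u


Then:
s = -4/3
u = 4/9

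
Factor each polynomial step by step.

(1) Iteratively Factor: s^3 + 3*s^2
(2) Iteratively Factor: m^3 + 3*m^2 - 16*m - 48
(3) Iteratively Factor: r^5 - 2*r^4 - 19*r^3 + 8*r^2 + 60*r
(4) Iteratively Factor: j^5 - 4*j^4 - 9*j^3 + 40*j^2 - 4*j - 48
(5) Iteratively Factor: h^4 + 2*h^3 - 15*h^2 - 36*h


(1) = (s + 3)*(s^2) = s*(s + 3)*(s)
(2) = (m - 4)*(m^2 + 7*m + 12) = (m - 4)*(m + 4)*(m + 3)
(3) = (r)*(r^4 - 2*r^3 - 19*r^2 + 8*r + 60) = r*(r + 2)*(r^3 - 4*r^2 - 11*r + 30) = r*(r - 5)*(r + 2)*(r^2 + r - 6) = r*(r - 5)*(r - 2)*(r + 2)*(r + 3)
(4) = (j - 2)*(j^4 - 2*j^3 - 13*j^2 + 14*j + 24) = (j - 2)*(j + 1)*(j^3 - 3*j^2 - 10*j + 24) = (j - 2)*(j + 1)*(j + 3)*(j^2 - 6*j + 8) = (j - 2)^2*(j + 1)*(j + 3)*(j - 4)
(5) = (h + 3)*(h^3 - h^2 - 12*h) = (h + 3)^2*(h^2 - 4*h) = h*(h + 3)^2*(h - 4)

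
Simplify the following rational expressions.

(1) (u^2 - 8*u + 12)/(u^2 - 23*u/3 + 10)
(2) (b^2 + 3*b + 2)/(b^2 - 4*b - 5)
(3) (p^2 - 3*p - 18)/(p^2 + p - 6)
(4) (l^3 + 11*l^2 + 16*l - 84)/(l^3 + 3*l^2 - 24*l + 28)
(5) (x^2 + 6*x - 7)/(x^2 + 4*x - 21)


(1) = (3*u - 6)/(3*u - 5)
(2) = (b + 2)/(b - 5)
(3) = (p - 6)/(p - 2)
(4) = (l + 6)/(l - 2)
(5) = (x - 1)/(x - 3)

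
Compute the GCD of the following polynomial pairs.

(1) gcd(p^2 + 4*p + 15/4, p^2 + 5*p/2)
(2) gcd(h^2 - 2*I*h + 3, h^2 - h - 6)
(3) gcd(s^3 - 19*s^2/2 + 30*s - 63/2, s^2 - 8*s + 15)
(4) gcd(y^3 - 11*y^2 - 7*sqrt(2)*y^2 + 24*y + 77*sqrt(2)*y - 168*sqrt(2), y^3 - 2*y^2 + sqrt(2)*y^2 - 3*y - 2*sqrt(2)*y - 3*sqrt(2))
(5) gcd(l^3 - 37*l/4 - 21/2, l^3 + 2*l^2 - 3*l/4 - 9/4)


(1) = gcd((p + 3/2)*(p + 5/2), p*(p + 5/2)) = p + 5/2
(2) = gcd((h - 3*I)*(h + I), (h - 3)*(h + 2)) = 1
(3) = gcd((s - 7/2)*(s - 3)^2, (s - 5)*(s - 3)) = s - 3
(4) = y - 3
(5) = l + 3/2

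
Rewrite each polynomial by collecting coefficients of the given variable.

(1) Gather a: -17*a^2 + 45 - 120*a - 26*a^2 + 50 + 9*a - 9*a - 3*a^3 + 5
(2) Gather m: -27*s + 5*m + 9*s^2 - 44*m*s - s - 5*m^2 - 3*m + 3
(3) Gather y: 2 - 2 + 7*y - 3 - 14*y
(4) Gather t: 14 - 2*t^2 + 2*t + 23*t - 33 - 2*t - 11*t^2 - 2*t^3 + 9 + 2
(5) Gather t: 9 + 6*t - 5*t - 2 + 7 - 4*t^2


(1) = -3*a^3 - 43*a^2 - 120*a + 100
(2) = -5*m^2 + m*(2 - 44*s) + 9*s^2 - 28*s + 3
(3) = -7*y - 3
(4) = -2*t^3 - 13*t^2 + 23*t - 8
(5) = -4*t^2 + t + 14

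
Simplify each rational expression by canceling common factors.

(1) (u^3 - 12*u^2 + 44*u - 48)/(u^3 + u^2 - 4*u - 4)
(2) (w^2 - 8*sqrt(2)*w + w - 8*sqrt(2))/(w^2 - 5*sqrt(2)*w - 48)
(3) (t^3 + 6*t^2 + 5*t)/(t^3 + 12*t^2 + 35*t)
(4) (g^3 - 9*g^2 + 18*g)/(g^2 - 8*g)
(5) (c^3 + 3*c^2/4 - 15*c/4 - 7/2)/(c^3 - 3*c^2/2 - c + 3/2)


(1) = (u^2 - 10*u + 24)/(u^2 + 3*u + 2)
(2) = (w + 1)/(w + 3*sqrt(2))
(3) = (t + 1)/(t + 7)
(4) = (g^2 - 9*g + 18)/(g - 8)
(5) = (4*c^2 - c - 14)/(4*c^2 - 10*c + 6)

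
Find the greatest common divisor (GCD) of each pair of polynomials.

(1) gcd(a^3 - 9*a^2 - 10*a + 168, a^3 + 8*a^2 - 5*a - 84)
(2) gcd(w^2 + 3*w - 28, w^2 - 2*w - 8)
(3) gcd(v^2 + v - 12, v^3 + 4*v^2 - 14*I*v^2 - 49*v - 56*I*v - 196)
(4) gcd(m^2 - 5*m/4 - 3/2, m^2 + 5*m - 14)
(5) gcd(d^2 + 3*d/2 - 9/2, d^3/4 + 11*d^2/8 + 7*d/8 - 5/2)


(1) = gcd((a - 7)*(a - 6)*(a + 4), (a - 3)*(a + 4)*(a + 7)) = a + 4
(2) = gcd((w - 4)*(w + 7), (w - 4)*(w + 2)) = w - 4
(3) = v + 4
(4) = m - 2
(5) = gcd((d - 3/2)*(d + 3), (d/4 + 1)*(d - 1)*(d + 5/2)) = 1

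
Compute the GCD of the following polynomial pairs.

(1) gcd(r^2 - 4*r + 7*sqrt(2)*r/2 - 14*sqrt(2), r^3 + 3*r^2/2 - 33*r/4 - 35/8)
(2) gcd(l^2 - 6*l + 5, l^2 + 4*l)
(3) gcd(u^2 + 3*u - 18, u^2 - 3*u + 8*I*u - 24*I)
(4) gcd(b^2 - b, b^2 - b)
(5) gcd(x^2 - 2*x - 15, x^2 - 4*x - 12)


(1) = 1
(2) = gcd((l - 5)*(l - 1), l*(l + 4)) = 1
(3) = gcd((u - 3)*(u + 6), (u - 3)*(u + 8*I)) = u - 3
(4) = gcd(b*(b - 1), b*(b - 1)) = b^2 - b
(5) = gcd((x - 5)*(x + 3), (x - 6)*(x + 2)) = 1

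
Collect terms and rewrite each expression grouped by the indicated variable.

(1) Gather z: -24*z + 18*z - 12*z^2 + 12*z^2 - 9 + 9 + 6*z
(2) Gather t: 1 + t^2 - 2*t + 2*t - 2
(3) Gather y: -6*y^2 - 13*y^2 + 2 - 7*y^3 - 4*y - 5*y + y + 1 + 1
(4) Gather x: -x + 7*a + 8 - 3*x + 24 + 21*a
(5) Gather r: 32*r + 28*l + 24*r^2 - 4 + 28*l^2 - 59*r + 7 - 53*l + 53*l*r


(1) = 0
(2) = t^2 - 1
(3) = -7*y^3 - 19*y^2 - 8*y + 4
(4) = 28*a - 4*x + 32
(5) = 28*l^2 - 25*l + 24*r^2 + r*(53*l - 27) + 3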